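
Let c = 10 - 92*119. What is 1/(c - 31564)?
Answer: -1/42502 ≈ -2.3528e-5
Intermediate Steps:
c = -10938 (c = 10 - 10948 = -10938)
1/(c - 31564) = 1/(-10938 - 31564) = 1/(-42502) = -1/42502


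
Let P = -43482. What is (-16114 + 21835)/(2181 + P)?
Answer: -1907/13767 ≈ -0.13852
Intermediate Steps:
(-16114 + 21835)/(2181 + P) = (-16114 + 21835)/(2181 - 43482) = 5721/(-41301) = 5721*(-1/41301) = -1907/13767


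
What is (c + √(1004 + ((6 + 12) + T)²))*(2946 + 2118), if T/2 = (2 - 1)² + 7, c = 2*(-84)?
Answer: -850752 + 60768*√15 ≈ -6.1540e+5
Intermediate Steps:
c = -168
T = 16 (T = 2*((2 - 1)² + 7) = 2*(1² + 7) = 2*(1 + 7) = 2*8 = 16)
(c + √(1004 + ((6 + 12) + T)²))*(2946 + 2118) = (-168 + √(1004 + ((6 + 12) + 16)²))*(2946 + 2118) = (-168 + √(1004 + (18 + 16)²))*5064 = (-168 + √(1004 + 34²))*5064 = (-168 + √(1004 + 1156))*5064 = (-168 + √2160)*5064 = (-168 + 12*√15)*5064 = -850752 + 60768*√15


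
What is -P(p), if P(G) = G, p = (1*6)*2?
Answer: -12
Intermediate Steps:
p = 12 (p = 6*2 = 12)
-P(p) = -1*12 = -12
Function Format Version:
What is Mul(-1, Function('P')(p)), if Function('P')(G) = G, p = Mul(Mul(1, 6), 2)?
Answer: -12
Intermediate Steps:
p = 12 (p = Mul(6, 2) = 12)
Mul(-1, Function('P')(p)) = Mul(-1, 12) = -12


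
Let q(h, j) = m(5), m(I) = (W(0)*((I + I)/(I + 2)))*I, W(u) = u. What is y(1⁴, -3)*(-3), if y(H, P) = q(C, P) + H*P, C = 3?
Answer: 9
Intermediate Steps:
m(I) = 0 (m(I) = (0*((I + I)/(I + 2)))*I = (0*((2*I)/(2 + I)))*I = (0*(2*I/(2 + I)))*I = 0*I = 0)
q(h, j) = 0
y(H, P) = H*P (y(H, P) = 0 + H*P = H*P)
y(1⁴, -3)*(-3) = (1⁴*(-3))*(-3) = (1*(-3))*(-3) = -3*(-3) = 9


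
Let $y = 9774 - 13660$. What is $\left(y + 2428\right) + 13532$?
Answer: $12074$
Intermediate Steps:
$y = -3886$
$\left(y + 2428\right) + 13532 = \left(-3886 + 2428\right) + 13532 = -1458 + 13532 = 12074$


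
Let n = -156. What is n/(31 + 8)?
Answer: -4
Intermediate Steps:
n/(31 + 8) = -156/(31 + 8) = -156/39 = -156*1/39 = -4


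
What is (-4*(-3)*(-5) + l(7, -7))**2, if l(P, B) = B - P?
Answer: 5476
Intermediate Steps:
(-4*(-3)*(-5) + l(7, -7))**2 = (-4*(-3)*(-5) + (-7 - 1*7))**2 = (12*(-5) + (-7 - 7))**2 = (-60 - 14)**2 = (-74)**2 = 5476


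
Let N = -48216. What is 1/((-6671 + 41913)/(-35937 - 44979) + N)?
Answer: -40458/1950740549 ≈ -2.0740e-5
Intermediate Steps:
1/((-6671 + 41913)/(-35937 - 44979) + N) = 1/((-6671 + 41913)/(-35937 - 44979) - 48216) = 1/(35242/(-80916) - 48216) = 1/(35242*(-1/80916) - 48216) = 1/(-17621/40458 - 48216) = 1/(-1950740549/40458) = -40458/1950740549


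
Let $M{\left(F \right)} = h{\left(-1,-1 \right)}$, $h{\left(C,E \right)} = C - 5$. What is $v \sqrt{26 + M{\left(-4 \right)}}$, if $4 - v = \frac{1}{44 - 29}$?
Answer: $\frac{118 \sqrt{5}}{15} \approx 17.59$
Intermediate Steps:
$h{\left(C,E \right)} = -5 + C$ ($h{\left(C,E \right)} = C - 5 = -5 + C$)
$M{\left(F \right)} = -6$ ($M{\left(F \right)} = -5 - 1 = -6$)
$v = \frac{59}{15}$ ($v = 4 - \frac{1}{44 - 29} = 4 - \frac{1}{15} = \frac{59}{15} \approx 3.9333$)
$v \sqrt{26 + M{\left(-4 \right)}} = \frac{59 \sqrt{26 - 6}}{15} = \frac{59 \sqrt{20}}{15} = \frac{59 \cdot 2 \sqrt{5}}{15} = \frac{118 \sqrt{5}}{15}$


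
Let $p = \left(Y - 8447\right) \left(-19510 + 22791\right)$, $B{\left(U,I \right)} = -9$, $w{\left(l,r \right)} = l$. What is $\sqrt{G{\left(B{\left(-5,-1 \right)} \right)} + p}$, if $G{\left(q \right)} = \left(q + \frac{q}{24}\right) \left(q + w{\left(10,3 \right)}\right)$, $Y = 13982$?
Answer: $\frac{\sqrt{290565210}}{4} \approx 4261.5$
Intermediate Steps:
$p = 18160335$ ($p = \left(13982 - 8447\right) \left(-19510 + 22791\right) = 5535 \cdot 3281 = 18160335$)
$G{\left(q \right)} = \frac{25 q \left(10 + q\right)}{24}$ ($G{\left(q \right)} = \left(q + \frac{q}{24}\right) \left(q + 10\right) = \left(q + q \frac{1}{24}\right) \left(10 + q\right) = \left(q + \frac{q}{24}\right) \left(10 + q\right) = \frac{25 q}{24} \left(10 + q\right) = \frac{25 q \left(10 + q\right)}{24}$)
$\sqrt{G{\left(B{\left(-5,-1 \right)} \right)} + p} = \sqrt{\frac{25}{24} \left(-9\right) \left(10 - 9\right) + 18160335} = \sqrt{\frac{25}{24} \left(-9\right) 1 + 18160335} = \sqrt{- \frac{75}{8} + 18160335} = \sqrt{\frac{145282605}{8}} = \frac{\sqrt{290565210}}{4}$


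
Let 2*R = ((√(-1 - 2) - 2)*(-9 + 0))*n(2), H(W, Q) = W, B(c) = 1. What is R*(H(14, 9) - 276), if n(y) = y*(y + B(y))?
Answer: -14148 + 7074*I*√3 ≈ -14148.0 + 12253.0*I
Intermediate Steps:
n(y) = y*(1 + y) (n(y) = y*(y + 1) = y*(1 + y))
R = 54 - 27*I*√3 (R = (((√(-1 - 2) - 2)*(-9 + 0))*(2*(1 + 2)))/2 = (((√(-3) - 2)*(-9))*(2*3))/2 = (((I*√3 - 2)*(-9))*6)/2 = (((-2 + I*√3)*(-9))*6)/2 = ((18 - 9*I*√3)*6)/2 = (108 - 54*I*√3)/2 = 54 - 27*I*√3 ≈ 54.0 - 46.765*I)
R*(H(14, 9) - 276) = (54 - 27*I*√3)*(14 - 276) = (54 - 27*I*√3)*(-262) = -14148 + 7074*I*√3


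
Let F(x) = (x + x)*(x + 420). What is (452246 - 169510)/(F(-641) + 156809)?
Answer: 282736/440131 ≈ 0.64239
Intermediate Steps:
F(x) = 2*x*(420 + x) (F(x) = (2*x)*(420 + x) = 2*x*(420 + x))
(452246 - 169510)/(F(-641) + 156809) = (452246 - 169510)/(2*(-641)*(420 - 641) + 156809) = 282736/(2*(-641)*(-221) + 156809) = 282736/(283322 + 156809) = 282736/440131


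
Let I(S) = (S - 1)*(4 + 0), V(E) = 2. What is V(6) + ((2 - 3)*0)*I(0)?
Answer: 2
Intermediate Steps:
I(S) = -4 + 4*S (I(S) = (-1 + S)*4 = -4 + 4*S)
V(6) + ((2 - 3)*0)*I(0) = 2 + ((2 - 3)*0)*(-4 + 4*0) = 2 + (-1*0)*(-4 + 0) = 2 + 0*(-4) = 2 + 0 = 2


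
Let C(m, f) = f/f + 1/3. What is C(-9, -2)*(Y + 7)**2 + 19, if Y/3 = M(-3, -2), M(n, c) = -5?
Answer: 313/3 ≈ 104.33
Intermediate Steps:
C(m, f) = 4/3 (C(m, f) = 1 + 1*(1/3) = 1 + 1/3 = 4/3)
Y = -15 (Y = 3*(-5) = -15)
C(-9, -2)*(Y + 7)**2 + 19 = 4*(-15 + 7)**2/3 + 19 = (4/3)*(-8)**2 + 19 = (4/3)*64 + 19 = 256/3 + 19 = 313/3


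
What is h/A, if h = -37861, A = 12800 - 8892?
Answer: -37861/3908 ≈ -9.6881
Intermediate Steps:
A = 3908
h/A = -37861/3908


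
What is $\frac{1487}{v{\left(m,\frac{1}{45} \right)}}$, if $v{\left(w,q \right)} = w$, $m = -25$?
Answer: $- \frac{1487}{25} \approx -59.48$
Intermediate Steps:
$\frac{1487}{v{\left(m,\frac{1}{45} \right)}} = \frac{1487}{-25} = 1487 \left(- \frac{1}{25}\right) = - \frac{1487}{25}$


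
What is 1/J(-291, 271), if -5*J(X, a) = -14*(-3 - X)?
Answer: 5/4032 ≈ 0.0012401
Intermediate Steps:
J(X, a) = -42/5 - 14*X/5 (J(X, a) = -(-14)*(-3 - X)/5 = -(42 + 14*X)/5 = -42/5 - 14*X/5)
1/J(-291, 271) = 1/(-42/5 - 14/5*(-291)) = 1/(-42/5 + 4074/5) = 1/(4032/5) = 5/4032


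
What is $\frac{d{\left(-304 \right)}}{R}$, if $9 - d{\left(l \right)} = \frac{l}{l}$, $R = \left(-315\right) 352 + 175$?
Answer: $- \frac{8}{110705} \approx -7.2264 \cdot 10^{-5}$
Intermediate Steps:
$R = -110705$ ($R = -110880 + 175 = -110705$)
$d{\left(l \right)} = 8$ ($d{\left(l \right)} = 9 - \frac{l}{l} = 9 - 1 = 8$)
$\frac{d{\left(-304 \right)}}{R} = \frac{8}{-110705} = 8 \left(- \frac{1}{110705}\right) = - \frac{8}{110705}$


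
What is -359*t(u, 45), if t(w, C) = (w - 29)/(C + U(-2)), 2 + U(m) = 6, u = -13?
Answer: 2154/7 ≈ 307.71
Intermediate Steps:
U(m) = 4 (U(m) = -2 + 6 = 4)
t(w, C) = (-29 + w)/(4 + C) (t(w, C) = (w - 29)/(C + 4) = (-29 + w)/(4 + C))
-359*t(u, 45) = -359*(-29 - 13)/(4 + 45) = -359*(-42)/49 = -359*(-6/7) = 2154/7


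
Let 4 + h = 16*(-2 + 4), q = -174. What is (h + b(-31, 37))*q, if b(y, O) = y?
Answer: 522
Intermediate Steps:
h = 28 (h = -4 + 16*(-2 + 4) = -4 + 16*2 = -4 + 32 = 28)
(h + b(-31, 37))*q = (28 - 31)*(-174) = -3*(-174) = 522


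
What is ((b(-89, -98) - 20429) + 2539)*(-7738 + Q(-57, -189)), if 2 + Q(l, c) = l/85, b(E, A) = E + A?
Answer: 11893888689/85 ≈ 1.3993e+8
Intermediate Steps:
b(E, A) = A + E
Q(l, c) = -2 + l/85
((b(-89, -98) - 20429) + 2539)*(-7738 + Q(-57, -189)) = (((-98 - 89) - 20429) + 2539)*(-7738 + (-2 + (1/85)*(-57))) = ((-187 - 20429) + 2539)*(-7738 + (-2 - 57/85)) = (-20616 + 2539)*(-7738 - 227/85) = -18077*(-657957/85) = 11893888689/85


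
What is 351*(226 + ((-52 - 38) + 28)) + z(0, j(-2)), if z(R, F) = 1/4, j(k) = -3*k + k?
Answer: 230257/4 ≈ 57564.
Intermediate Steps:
j(k) = -2*k
z(R, F) = 1/4
351*(226 + ((-52 - 38) + 28)) + z(0, j(-2)) = 351*(226 + ((-52 - 38) + 28)) + 1/4 = 351*(226 + (-90 + 28)) + 1/4 = 351*(226 - 62) + 1/4 = 351*164 + 1/4 = 57564 + 1/4 = 230257/4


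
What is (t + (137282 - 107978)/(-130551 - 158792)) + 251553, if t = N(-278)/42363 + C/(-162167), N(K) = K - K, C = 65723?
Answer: 11803317491012636/46921886281 ≈ 2.5155e+5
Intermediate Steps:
N(K) = 0
t = -65723/162167 (t = 0/42363 + 65723/(-162167) = 0*(1/42363) + 65723*(-1/162167) = 0 - 65723/162167 = -65723/162167 ≈ -0.40528)
(t + (137282 - 107978)/(-130551 - 158792)) + 251553 = (-65723/162167 + (137282 - 107978)/(-130551 - 158792)) + 251553 = (-65723/162167 + 29304/(-289343)) + 251553 = (-65723/162167 + 29304*(-1/289343)) + 251553 = (-65723/162167 - 29304/289343) + 251553 = -23768631757/46921886281 + 251553 = 11803317491012636/46921886281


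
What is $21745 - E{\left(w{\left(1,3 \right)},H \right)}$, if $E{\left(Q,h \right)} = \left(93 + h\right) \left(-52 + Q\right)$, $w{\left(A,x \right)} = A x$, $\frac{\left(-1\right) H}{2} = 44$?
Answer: $21990$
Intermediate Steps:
$H = -88$ ($H = \left(-2\right) 44 = -88$)
$E{\left(Q,h \right)} = \left(-52 + Q\right) \left(93 + h\right)$
$21745 - E{\left(w{\left(1,3 \right)},H \right)} = 21745 - \left(-4836 - -4576 + 93 \cdot 1 \cdot 3 + 1 \cdot 3 \left(-88\right)\right) = 21745 - \left(-4836 + 4576 + 93 \cdot 3 + 3 \left(-88\right)\right) = 21745 - \left(-4836 + 4576 + 279 - 264\right) = 21745 - -245 = 21745 + 245 = 21990$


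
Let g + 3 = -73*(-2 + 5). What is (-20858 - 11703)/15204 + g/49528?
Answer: -101003531/47063982 ≈ -2.1461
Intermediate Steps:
g = -222 (g = -3 - 73*(-2 + 5) = -3 - 73*3 = -3 - 219 = -222)
(-20858 - 11703)/15204 + g/49528 = (-20858 - 11703)/15204 - 222/49528 = -32561*1/15204 - 222*1/49528 = -32561/15204 - 111/24764 = -101003531/47063982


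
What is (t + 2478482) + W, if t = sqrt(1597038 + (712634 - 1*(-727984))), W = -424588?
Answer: 2053894 + 2*sqrt(759414) ≈ 2.0556e+6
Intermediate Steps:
t = 2*sqrt(759414) (t = sqrt(1597038 + (712634 + 727984)) = sqrt(1597038 + 1440618) = sqrt(3037656) = 2*sqrt(759414) ≈ 1742.9)
(t + 2478482) + W = (2*sqrt(759414) + 2478482) - 424588 = (2478482 + 2*sqrt(759414)) - 424588 = 2053894 + 2*sqrt(759414)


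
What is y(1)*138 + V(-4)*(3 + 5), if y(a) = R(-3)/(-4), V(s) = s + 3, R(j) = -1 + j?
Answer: 130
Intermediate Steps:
V(s) = 3 + s
y(a) = 1 (y(a) = (-1 - 3)/(-4) = -4*(-¼) = 1)
y(1)*138 + V(-4)*(3 + 5) = 1*138 + (3 - 4)*(3 + 5) = 138 - 1*8 = 138 - 8 = 130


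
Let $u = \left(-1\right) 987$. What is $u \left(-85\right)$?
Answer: $83895$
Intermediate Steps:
$u = -987$
$u \left(-85\right) = \left(-987\right) \left(-85\right) = 83895$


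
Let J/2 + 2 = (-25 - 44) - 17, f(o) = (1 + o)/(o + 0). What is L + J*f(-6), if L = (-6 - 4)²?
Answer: -140/3 ≈ -46.667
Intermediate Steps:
f(o) = (1 + o)/o
L = 100 (L = (-10)² = 100)
J = -176 (J = -4 + 2*((-25 - 44) - 17) = -4 + 2*(-69 - 17) = -4 + 2*(-86) = -4 - 172 = -176)
L + J*f(-6) = 100 - 176*(1 - 6)/(-6) = 100 - (-88)*(-5)/3 = 100 - 176*⅚ = 100 - 440/3 = -140/3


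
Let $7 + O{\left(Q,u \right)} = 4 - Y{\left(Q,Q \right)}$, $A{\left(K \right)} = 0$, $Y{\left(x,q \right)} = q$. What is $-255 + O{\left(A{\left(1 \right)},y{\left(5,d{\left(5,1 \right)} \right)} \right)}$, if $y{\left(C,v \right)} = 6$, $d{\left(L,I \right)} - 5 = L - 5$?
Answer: $-258$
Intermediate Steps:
$d{\left(L,I \right)} = L$ ($d{\left(L,I \right)} = 5 + \left(L - 5\right) = 5 + \left(-5 + L\right) = L$)
$O{\left(Q,u \right)} = -3 - Q$ ($O{\left(Q,u \right)} = -7 - \left(-4 + Q\right) = -3 - Q$)
$-255 + O{\left(A{\left(1 \right)},y{\left(5,d{\left(5,1 \right)} \right)} \right)} = -255 - 3 = -258$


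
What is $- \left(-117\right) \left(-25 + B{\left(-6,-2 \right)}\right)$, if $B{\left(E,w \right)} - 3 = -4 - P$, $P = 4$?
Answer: $-3510$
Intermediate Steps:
$B{\left(E,w \right)} = -5$ ($B{\left(E,w \right)} = 3 - 8 = -5$)
$- \left(-117\right) \left(-25 + B{\left(-6,-2 \right)}\right) = - \left(-117\right) \left(-25 - 5\right) = - \left(-117\right) \left(-30\right) = \left(-1\right) 3510 = -3510$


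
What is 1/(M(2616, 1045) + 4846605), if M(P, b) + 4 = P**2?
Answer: 1/11690057 ≈ 8.5543e-8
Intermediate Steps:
M(P, b) = -4 + P**2
1/(M(2616, 1045) + 4846605) = 1/((-4 + 2616**2) + 4846605) = 1/((-4 + 6843456) + 4846605) = 1/(6843452 + 4846605) = 1/11690057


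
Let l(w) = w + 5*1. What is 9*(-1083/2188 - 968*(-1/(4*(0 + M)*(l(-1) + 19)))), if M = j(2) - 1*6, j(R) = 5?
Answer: -4989645/50324 ≈ -99.150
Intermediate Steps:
M = -1 (M = 5 - 1*6 = 5 - 6 = -1)
l(w) = 5 + w (l(w) = w + 5 = 5 + w)
9*(-1083/2188 - 968*(-1/(4*(0 + M)*(l(-1) + 19)))) = 9*(-1083/2188 - 968*(-1/(4*(0 - 1)*((5 - 1) + 19)))) = 9*(-1083*1/2188 - 968*1/(4*(4 + 19))) = 9*(-1083/2188 - 968/(4*23)) = 9*(-1083/2188 - 968/92) = 9*(-1083/2188 - 968*1/92) = 9*(-1083/2188 - 242/23) = 9*(-554405/50324) = -4989645/50324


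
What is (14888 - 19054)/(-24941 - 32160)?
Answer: 4166/57101 ≈ 0.072958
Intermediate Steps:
(14888 - 19054)/(-24941 - 32160) = -4166/(-57101) = -4166*(-1/57101) = 4166/57101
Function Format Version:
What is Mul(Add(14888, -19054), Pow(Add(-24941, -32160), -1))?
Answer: Rational(4166, 57101) ≈ 0.072958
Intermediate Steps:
Mul(Add(14888, -19054), Pow(Add(-24941, -32160), -1)) = Mul(-4166, Pow(-57101, -1)) = Mul(-4166, Rational(-1, 57101)) = Rational(4166, 57101)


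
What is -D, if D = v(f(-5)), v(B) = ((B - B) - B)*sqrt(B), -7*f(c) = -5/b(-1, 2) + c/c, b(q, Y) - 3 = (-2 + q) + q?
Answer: -6*I*sqrt(42)/49 ≈ -0.79356*I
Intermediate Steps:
b(q, Y) = 1 + 2*q (b(q, Y) = 3 + ((-2 + q) + q) = 3 + (-2 + 2*q) = 1 + 2*q)
f(c) = -6/7 (f(c) = -(-5/(1 + 2*(-1)) + c/c)/7 = -(-5/(1 - 2) + 1)/7 = -(-5/(-1) + 1)/7 = -(-5*(-1) + 1)/7 = -(5 + 1)/7 = -1/7*6 = -6/7)
v(B) = -B**(3/2) (v(B) = (0 - B)*sqrt(B) = (-B)*sqrt(B) = -B**(3/2))
D = 6*I*sqrt(42)/49 (D = -(-6/7)**(3/2) = -(-6)*I*sqrt(42)/49 = 6*I*sqrt(42)/49 ≈ 0.79356*I)
-D = -6*I*sqrt(42)/49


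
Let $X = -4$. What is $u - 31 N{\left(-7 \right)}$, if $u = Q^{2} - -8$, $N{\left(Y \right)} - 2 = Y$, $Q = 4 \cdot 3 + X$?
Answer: $227$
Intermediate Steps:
$Q = 8$ ($Q = 4 \cdot 3 - 4 = 12 - 4 = 8$)
$N{\left(Y \right)} = 2 + Y$
$u = 72$ ($u = 8^{2} - -8 = 64 + 8 = 72$)
$u - 31 N{\left(-7 \right)} = 72 - 31 \left(2 - 7\right) = 72 - -155 = 72 + 155 = 227$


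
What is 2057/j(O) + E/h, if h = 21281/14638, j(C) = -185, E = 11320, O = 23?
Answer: 2354701891/302845 ≈ 7775.3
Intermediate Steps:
h = 1637/1126 (h = 21281*(1/14638) = 1637/1126 ≈ 1.4538)
2057/j(O) + E/h = 2057/(-185) + 11320/(1637/1126) = 2057*(-1/185) + 11320*(1126/1637) = -2057/185 + 12746320/1637 = 2354701891/302845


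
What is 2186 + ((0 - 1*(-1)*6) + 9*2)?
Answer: 2210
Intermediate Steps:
2186 + ((0 - 1*(-1)*6) + 9*2) = 2186 + ((0 + 1*6) + 18) = 2186 + ((0 + 6) + 18) = 2186 + (6 + 18) = 2186 + 24 = 2210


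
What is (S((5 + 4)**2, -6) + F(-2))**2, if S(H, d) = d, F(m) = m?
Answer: 64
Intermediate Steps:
(S((5 + 4)**2, -6) + F(-2))**2 = (-6 - 2)**2 = (-8)**2 = 64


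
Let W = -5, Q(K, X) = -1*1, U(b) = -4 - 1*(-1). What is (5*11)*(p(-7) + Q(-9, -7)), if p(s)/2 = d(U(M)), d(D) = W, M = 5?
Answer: -605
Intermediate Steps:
U(b) = -3 (U(b) = -4 + 1 = -3)
Q(K, X) = -1
d(D) = -5
p(s) = -10 (p(s) = 2*(-5) = -10)
(5*11)*(p(-7) + Q(-9, -7)) = (5*11)*(-10 - 1) = 55*(-11) = -605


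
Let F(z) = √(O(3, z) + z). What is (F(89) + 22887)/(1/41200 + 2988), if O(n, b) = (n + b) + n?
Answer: 942944400/123105601 + 82400*√46/123105601 ≈ 7.6642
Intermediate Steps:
O(n, b) = b + 2*n (O(n, b) = (b + n) + n = b + 2*n)
F(z) = √(6 + 2*z) (F(z) = √((z + 2*3) + z) = √((z + 6) + z) = √((6 + z) + z) = √(6 + 2*z))
(F(89) + 22887)/(1/41200 + 2988) = (√(6 + 2*89) + 22887)/(1/41200 + 2988) = (√(6 + 178) + 22887)/(1/41200 + 2988) = (√184 + 22887)/(123105601/41200) = (2*√46 + 22887)*(41200/123105601) = (22887 + 2*√46)*(41200/123105601) = 942944400/123105601 + 82400*√46/123105601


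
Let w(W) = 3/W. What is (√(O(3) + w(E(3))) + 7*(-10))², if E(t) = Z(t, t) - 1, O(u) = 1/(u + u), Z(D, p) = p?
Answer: (210 - √15)²/9 ≈ 4720.9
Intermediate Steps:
O(u) = 1/(2*u)
E(t) = -1 + t (E(t) = t - 1 = -1 + t)
(√(O(3) + w(E(3))) + 7*(-10))² = (√((½)/3 + 3/(-1 + 3)) + 7*(-10))² = (√((½)*(⅓) + 3/2) - 70)² = (√(⅙ + 3*(½)) - 70)² = (√(⅙ + 3/2) - 70)² = (√(5/3) - 70)² = (√15/3 - 70)² = (-70 + √15/3)²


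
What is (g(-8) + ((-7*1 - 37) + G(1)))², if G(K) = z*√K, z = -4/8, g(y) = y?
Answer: 11025/4 ≈ 2756.3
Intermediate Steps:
z = -½ (z = -4*⅛ = -½ ≈ -0.50000)
G(K) = -√K/2
(g(-8) + ((-7*1 - 37) + G(1)))² = (-8 + ((-7*1 - 37) - √1/2))² = (-8 + ((-7 - 37) - ½*1))² = (-8 + (-44 - ½))² = (-8 - 89/2)² = (-105/2)² = 11025/4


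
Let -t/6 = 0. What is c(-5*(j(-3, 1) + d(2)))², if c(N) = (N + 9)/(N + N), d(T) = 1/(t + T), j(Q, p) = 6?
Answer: 2209/16900 ≈ 0.13071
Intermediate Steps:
t = 0 (t = -6*0 = 0)
d(T) = 1/T (d(T) = 1/(0 + T) = 1/T)
c(N) = (9 + N)/(2*N) (c(N) = (9 + N)/((2*N)) = (9 + N)*(1/(2*N)) = (9 + N)/(2*N))
c(-5*(j(-3, 1) + d(2)))² = ((9 - 5*(6 + 1/2))/(2*((-5*(6 + 1/2)))))² = ((9 - 5*(6 + ½))/(2*((-5*(6 + ½)))))² = ((9 - 5*13/2)/(2*((-5*13/2))))² = ((9 - 1*65/2)/(2*((-1*65/2))))² = ((9 - 65/2)/(2*(-65/2)))² = ((½)*(-2/65)*(-47/2))² = (47/130)² = 2209/16900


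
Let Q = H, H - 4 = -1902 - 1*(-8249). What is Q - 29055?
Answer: -22704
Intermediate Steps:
H = 6351 (H = 4 + (-1902 - 1*(-8249)) = 4 + (-1902 + 8249) = 4 + 6347 = 6351)
Q = 6351
Q - 29055 = 6351 - 29055 = -22704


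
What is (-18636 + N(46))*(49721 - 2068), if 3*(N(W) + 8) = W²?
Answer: -2564493848/3 ≈ -8.5483e+8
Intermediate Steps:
N(W) = -8 + W²/3
(-18636 + N(46))*(49721 - 2068) = (-18636 + (-8 + (⅓)*46²))*(49721 - 2068) = (-18636 + (-8 + (⅓)*2116))*47653 = (-18636 + (-8 + 2116/3))*47653 = (-18636 + 2092/3)*47653 = -53816/3*47653 = -2564493848/3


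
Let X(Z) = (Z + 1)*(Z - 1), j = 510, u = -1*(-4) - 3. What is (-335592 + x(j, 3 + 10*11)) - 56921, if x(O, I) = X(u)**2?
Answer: -392513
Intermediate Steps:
u = 1 (u = 4 - 3 = 1)
X(Z) = (1 + Z)*(-1 + Z)
x(O, I) = 0 (x(O, I) = (-1 + 1**2)**2 = (-1 + 1)**2 = 0**2 = 0)
(-335592 + x(j, 3 + 10*11)) - 56921 = (-335592 + 0) - 56921 = -335592 - 56921 = -392513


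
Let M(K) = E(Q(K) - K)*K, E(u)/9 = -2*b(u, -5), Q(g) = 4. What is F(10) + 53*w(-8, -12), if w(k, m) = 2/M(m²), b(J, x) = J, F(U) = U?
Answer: 1814453/181440 ≈ 10.000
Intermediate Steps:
E(u) = -18*u (E(u) = 9*(-2*u) = -18*u)
M(K) = K*(-72 + 18*K) (M(K) = (-18*(4 - K))*K = (-72 + 18*K)*K = K*(-72 + 18*K))
w(k, m) = 1/(9*m²*(-4 + m²)) (w(k, m) = 2/((18*m²*(-4 + m²))) = 2*(1/(18*m²*(-4 + m²))) = 1/(9*m²*(-4 + m²)))
F(10) + 53*w(-8, -12) = 10 + 53*((⅑)/((-12)²*(-4 + (-12)²))) = 10 + 53*((⅑)*(1/144)/(-4 + 144)) = 10 + 53*((⅑)*(1/144)/140) = 10 + 53*((⅑)*(1/144)*(1/140)) = 10 + 53*(1/181440) = 10 + 53/181440 = 1814453/181440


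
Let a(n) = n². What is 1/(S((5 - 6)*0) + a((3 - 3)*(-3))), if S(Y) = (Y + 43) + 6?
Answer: 1/49 ≈ 0.020408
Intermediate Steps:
S(Y) = 49 + Y (S(Y) = (43 + Y) + 6 = 49 + Y)
1/(S((5 - 6)*0) + a((3 - 3)*(-3))) = 1/((49 + (5 - 6)*0) + ((3 - 3)*(-3))²) = 1/((49 - 1*0) + (0*(-3))²) = 1/((49 + 0) + 0²) = 1/(49 + 0) = 1/49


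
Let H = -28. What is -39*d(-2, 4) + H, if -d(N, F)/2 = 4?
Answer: 284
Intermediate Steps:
d(N, F) = -8 (d(N, F) = -2*4 = -8)
-39*d(-2, 4) + H = -39*(-8) - 28 = 312 - 28 = 284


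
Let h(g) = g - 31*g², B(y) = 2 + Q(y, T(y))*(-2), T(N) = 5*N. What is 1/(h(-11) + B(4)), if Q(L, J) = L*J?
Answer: -1/3920 ≈ -0.00025510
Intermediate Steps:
Q(L, J) = J*L
B(y) = 2 - 10*y² (B(y) = 2 + ((5*y)*y)*(-2) = 2 + (5*y²)*(-2) = 2 - 10*y²)
1/(h(-11) + B(4)) = 1/(-11*(1 - 31*(-11)) + (2 - 10*4²)) = 1/(-11*(1 + 341) + (2 - 10*16)) = 1/(-11*342 + (2 - 160)) = 1/(-3762 - 158) = 1/(-3920) = -1/3920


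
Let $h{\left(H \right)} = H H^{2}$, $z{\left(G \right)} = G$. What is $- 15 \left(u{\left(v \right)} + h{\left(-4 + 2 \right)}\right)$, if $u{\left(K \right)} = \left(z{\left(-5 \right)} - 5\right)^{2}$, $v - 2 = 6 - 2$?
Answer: $-1380$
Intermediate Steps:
$v = 6$ ($v = 2 + \left(6 - 2\right) = 2 + 4 = 6$)
$u{\left(K \right)} = 100$ ($u{\left(K \right)} = \left(-5 - 5\right)^{2} = \left(-10\right)^{2} = 100$)
$h{\left(H \right)} = H^{3}$
$- 15 \left(u{\left(v \right)} + h{\left(-4 + 2 \right)}\right) = - 15 \left(100 + \left(-4 + 2\right)^{3}\right) = - 15 \left(100 + \left(-2\right)^{3}\right) = - 15 \left(100 - 8\right) = \left(-15\right) 92 = -1380$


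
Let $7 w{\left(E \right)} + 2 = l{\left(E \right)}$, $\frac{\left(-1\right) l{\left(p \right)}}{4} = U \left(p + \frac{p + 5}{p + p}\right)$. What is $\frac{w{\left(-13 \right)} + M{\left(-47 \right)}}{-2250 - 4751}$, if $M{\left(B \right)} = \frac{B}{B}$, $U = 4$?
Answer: $- \frac{2705}{637091} \approx -0.0042459$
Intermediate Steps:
$M{\left(B \right)} = 1$
$l{\left(p \right)} = - 16 p - \frac{8 \left(5 + p\right)}{p}$ ($l{\left(p \right)} = - 4 \cdot 4 \left(p + \frac{p + 5}{p + p}\right) = - 4 \cdot 4 \left(p + \frac{5 + p}{2 p}\right) = - 4 \left(4 p + \frac{2 \left(5 + p\right)}{p}\right) = - 16 p - \frac{8 \left(5 + p\right)}{p}$)
$w{\left(E \right)} = - \frac{10}{7} - \frac{40}{7 E} - \frac{16 E}{7}$ ($w{\left(E \right)} = - \frac{2}{7} + \frac{-8 - \frac{40}{E} - 16 E}{7} = - \frac{2}{7} - \left(\frac{8}{7} + \frac{16 E}{7} + \frac{40}{7 E}\right) = - \frac{10}{7} - \frac{40}{7 E} - \frac{16 E}{7}$)
$\frac{w{\left(-13 \right)} + M{\left(-47 \right)}}{-2250 - 4751} = \frac{\frac{2 \left(-20 - 8 \left(-13\right)^{2} - -65\right)}{7 \left(-13\right)} + 1}{-2250 - 4751} = \frac{\frac{2}{7} \left(- \frac{1}{13}\right) \left(-20 - 1352 + 65\right) + 1}{-7001} = \left(\frac{2}{7} \left(- \frac{1}{13}\right) \left(-20 - 1352 + 65\right) + 1\right) \left(- \frac{1}{7001}\right) = \left(\frac{2}{7} \left(- \frac{1}{13}\right) \left(-1307\right) + 1\right) \left(- \frac{1}{7001}\right) = \left(\frac{2614}{91} + 1\right) \left(- \frac{1}{7001}\right) = \frac{2705}{91} \left(- \frac{1}{7001}\right) = - \frac{2705}{637091}$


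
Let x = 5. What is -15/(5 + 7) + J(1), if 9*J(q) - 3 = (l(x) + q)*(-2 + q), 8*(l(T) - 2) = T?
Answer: -95/72 ≈ -1.3194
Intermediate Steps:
l(T) = 2 + T/8
J(q) = ⅓ + (-2 + q)*(21/8 + q)/9 (J(q) = ⅓ + (((2 + (⅛)*5) + q)*(-2 + q))/9 = ⅓ + (((2 + 5/8) + q)*(-2 + q))/9 = ⅓ + ((21/8 + q)*(-2 + q))/9 = ⅓ + ((-2 + q)*(21/8 + q))/9 = ⅓ + (-2 + q)*(21/8 + q)/9)
-15/(5 + 7) + J(1) = -15/(5 + 7) + (-¼ + (⅑)*1² + (5/72)*1) = -15/12 + (-¼ + (⅑)*1 + 5/72) = -15*1/12 + (-¼ + ⅑ + 5/72) = -5/4 - 5/72 = -95/72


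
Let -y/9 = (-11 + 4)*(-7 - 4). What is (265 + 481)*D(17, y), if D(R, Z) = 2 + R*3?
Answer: 39538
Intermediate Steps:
y = -693 (y = -9*(-11 + 4)*(-7 - 4) = -(-63)*(-11) = -9*77 = -693)
D(R, Z) = 2 + 3*R
(265 + 481)*D(17, y) = (265 + 481)*(2 + 3*17) = 746*(2 + 51) = 746*53 = 39538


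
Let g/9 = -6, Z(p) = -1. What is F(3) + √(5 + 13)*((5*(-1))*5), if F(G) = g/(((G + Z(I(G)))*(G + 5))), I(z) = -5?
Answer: -27/8 - 75*√2 ≈ -109.44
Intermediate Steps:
g = -54 (g = 9*(-6) = -54)
F(G) = -54/((-1 + G)*(5 + G)) (F(G) = -54*1/((G - 1)*(G + 5)) = -54*1/((-1 + G)*(5 + G)) = -54/((-1 + G)*(5 + G)))
F(3) + √(5 + 13)*((5*(-1))*5) = -54/(-5 + 3² + 4*3) + √(5 + 13)*((5*(-1))*5) = -54/(-5 + 9 + 12) + √18*(-5*5) = -54/16 + (3*√2)*(-25) = -54*1/16 - 75*√2 = -27/8 - 75*√2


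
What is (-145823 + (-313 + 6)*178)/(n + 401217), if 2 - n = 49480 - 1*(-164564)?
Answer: -200469/187175 ≈ -1.0710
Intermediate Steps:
n = -214042 (n = 2 - (49480 - 1*(-164564)) = 2 - (49480 + 164564) = 2 - 1*214044 = 2 - 214044 = -214042)
(-145823 + (-313 + 6)*178)/(n + 401217) = (-145823 + (-313 + 6)*178)/(-214042 + 401217) = (-145823 - 307*178)/187175 = (-145823 - 54646)*(1/187175) = -200469*1/187175 = -200469/187175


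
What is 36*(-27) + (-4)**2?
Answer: -956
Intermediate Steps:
36*(-27) + (-4)**2 = -972 + 16 = -956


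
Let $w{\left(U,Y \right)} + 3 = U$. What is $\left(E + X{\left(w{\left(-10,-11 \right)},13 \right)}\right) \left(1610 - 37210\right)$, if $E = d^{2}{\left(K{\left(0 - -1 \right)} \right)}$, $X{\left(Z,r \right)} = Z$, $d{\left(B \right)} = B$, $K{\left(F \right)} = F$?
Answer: $427200$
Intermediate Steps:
$w{\left(U,Y \right)} = -3 + U$
$E = 1$ ($E = \left(0 - -1\right)^{2} = \left(0 + 1\right)^{2} = 1^{2} = 1$)
$\left(E + X{\left(w{\left(-10,-11 \right)},13 \right)}\right) \left(1610 - 37210\right) = \left(1 - 13\right) \left(1610 - 37210\right) = \left(-12\right) \left(-35600\right) = 427200$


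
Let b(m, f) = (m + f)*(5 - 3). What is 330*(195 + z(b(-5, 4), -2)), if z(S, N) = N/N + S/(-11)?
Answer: 64740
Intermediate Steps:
b(m, f) = 2*f + 2*m (b(m, f) = (f + m)*2 = 2*f + 2*m)
z(S, N) = 1 - S/11 (z(S, N) = 1 + S*(-1/11) = 1 - S/11)
330*(195 + z(b(-5, 4), -2)) = 330*(195 + (1 - (2*4 + 2*(-5))/11)) = 330*(195 + (1 - (8 - 10)/11)) = 330*(195 + (1 - 1/11*(-2))) = 330*(195 + (1 + 2/11)) = 330*(195 + 13/11) = 330*(2158/11) = 64740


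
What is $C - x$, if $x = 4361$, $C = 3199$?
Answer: $-1162$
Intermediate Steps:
$C - x = 3199 - 4361 = -1162$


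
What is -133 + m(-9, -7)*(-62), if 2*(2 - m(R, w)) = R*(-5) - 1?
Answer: 1107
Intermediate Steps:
m(R, w) = 5/2 + 5*R/2 (m(R, w) = 2 - (R*(-5) - 1)/2 = 2 - (-5*R - 1)/2 = 2 - (-1 - 5*R)/2 = 2 + (½ + 5*R/2) = 5/2 + 5*R/2)
-133 + m(-9, -7)*(-62) = -133 + (5/2 + (5/2)*(-9))*(-62) = -133 + (5/2 - 45/2)*(-62) = -133 - 20*(-62) = -133 + 1240 = 1107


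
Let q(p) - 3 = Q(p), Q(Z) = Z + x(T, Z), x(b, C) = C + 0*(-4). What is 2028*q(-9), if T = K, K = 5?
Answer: -30420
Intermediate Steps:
T = 5
x(b, C) = C (x(b, C) = C + 0 = C)
Q(Z) = 2*Z (Q(Z) = Z + Z = 2*Z)
q(p) = 3 + 2*p
2028*q(-9) = 2028*(3 + 2*(-9)) = 2028*(3 - 18) = 2028*(-15) = -30420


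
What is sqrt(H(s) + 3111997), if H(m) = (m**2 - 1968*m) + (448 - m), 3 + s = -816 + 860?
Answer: 139*sqrt(157) ≈ 1741.7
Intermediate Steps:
s = 41 (s = -3 + (-816 + 860) = -3 + 44 = 41)
H(m) = 448 + m**2 - 1969*m
sqrt(H(s) + 3111997) = sqrt((448 + 41**2 - 1969*41) + 3111997) = sqrt((448 + 1681 - 80729) + 3111997) = sqrt(-78600 + 3111997) = sqrt(3033397) = 139*sqrt(157)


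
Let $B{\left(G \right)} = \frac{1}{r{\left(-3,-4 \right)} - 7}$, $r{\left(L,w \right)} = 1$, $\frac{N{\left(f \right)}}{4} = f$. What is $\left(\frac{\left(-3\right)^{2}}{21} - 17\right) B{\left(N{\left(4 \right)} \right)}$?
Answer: $\frac{58}{21} \approx 2.7619$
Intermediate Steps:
$N{\left(f \right)} = 4 f$
$B{\left(G \right)} = - \frac{1}{6}$ ($B{\left(G \right)} = \frac{1}{1 - 7} = \frac{1}{-6} = - \frac{1}{6}$)
$\left(\frac{\left(-3\right)^{2}}{21} - 17\right) B{\left(N{\left(4 \right)} \right)} = \left(\frac{\left(-3\right)^{2}}{21} - 17\right) \left(- \frac{1}{6}\right) = \left(9 \cdot \frac{1}{21} - 17\right) \left(- \frac{1}{6}\right) = \left(\frac{3}{7} - 17\right) \left(- \frac{1}{6}\right) = \left(- \frac{116}{7}\right) \left(- \frac{1}{6}\right) = \frac{58}{21}$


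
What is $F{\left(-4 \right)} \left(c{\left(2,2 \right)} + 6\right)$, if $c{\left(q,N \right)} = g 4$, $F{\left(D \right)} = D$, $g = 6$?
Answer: $-120$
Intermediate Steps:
$c{\left(q,N \right)} = 24$ ($c{\left(q,N \right)} = 6 \cdot 4 = 24$)
$F{\left(-4 \right)} \left(c{\left(2,2 \right)} + 6\right) = - 4 \left(24 + 6\right) = \left(-4\right) 30 = -120$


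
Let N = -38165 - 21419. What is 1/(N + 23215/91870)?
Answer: -18374/1094791773 ≈ -1.6783e-5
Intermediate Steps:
N = -59584
1/(N + 23215/91870) = 1/(-59584 + 23215/91870) = 1/(-59584 + 23215*(1/91870)) = 1/(-59584 + 4643/18374) = 1/(-1094791773/18374) = -18374/1094791773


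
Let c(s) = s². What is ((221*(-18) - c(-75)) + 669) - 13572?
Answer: -22506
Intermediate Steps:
((221*(-18) - c(-75)) + 669) - 13572 = ((221*(-18) - 1*(-75)²) + 669) - 13572 = ((-3978 - 1*5625) + 669) - 13572 = ((-3978 - 5625) + 669) - 13572 = (-9603 + 669) - 13572 = -8934 - 13572 = -22506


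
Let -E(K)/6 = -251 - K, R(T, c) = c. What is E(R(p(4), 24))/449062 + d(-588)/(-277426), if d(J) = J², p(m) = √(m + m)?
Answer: -38700684807/31145368603 ≈ -1.2426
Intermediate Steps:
p(m) = √2*√m (p(m) = √(2*m) = √2*√m)
E(K) = 1506 + 6*K (E(K) = -6*(-251 - K) = 1506 + 6*K)
E(R(p(4), 24))/449062 + d(-588)/(-277426) = (1506 + 6*24)/449062 + (-588)²/(-277426) = (1506 + 144)*(1/449062) + 345744*(-1/277426) = 1650*(1/449062) - 172872/138713 = 825/224531 - 172872/138713 = -38700684807/31145368603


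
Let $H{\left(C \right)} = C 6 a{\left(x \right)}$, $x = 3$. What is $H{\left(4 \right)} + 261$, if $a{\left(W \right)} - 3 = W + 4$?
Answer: $501$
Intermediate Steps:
$a{\left(W \right)} = 7 + W$ ($a{\left(W \right)} = 3 + \left(W + 4\right) = 3 + \left(4 + W\right) = 7 + W$)
$H{\left(C \right)} = 60 C$ ($H{\left(C \right)} = C 6 \left(7 + 3\right) = 6 C 10 = 60 C$)
$H{\left(4 \right)} + 261 = 60 \cdot 4 + 261 = 240 + 261 = 501$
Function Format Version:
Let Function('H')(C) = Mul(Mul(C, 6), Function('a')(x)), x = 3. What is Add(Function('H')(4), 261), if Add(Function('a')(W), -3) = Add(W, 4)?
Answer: 501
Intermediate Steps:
Function('a')(W) = Add(7, W) (Function('a')(W) = Add(3, Add(W, 4)) = Add(3, Add(4, W)) = Add(7, W))
Function('H')(C) = Mul(60, C) (Function('H')(C) = Mul(Mul(C, 6), Add(7, 3)) = Mul(Mul(6, C), 10) = Mul(60, C))
Add(Function('H')(4), 261) = Add(Mul(60, 4), 261) = Add(240, 261) = 501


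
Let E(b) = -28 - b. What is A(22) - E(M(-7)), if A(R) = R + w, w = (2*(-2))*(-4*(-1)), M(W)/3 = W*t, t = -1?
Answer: 55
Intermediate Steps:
M(W) = -3*W (M(W) = 3*(W*(-1)) = 3*(-W) = -3*W)
w = -16 (w = -4*4 = -16)
A(R) = -16 + R (A(R) = R - 16 = -16 + R)
A(22) - E(M(-7)) = (-16 + 22) - (-28 - (-3)*(-7)) = 6 - (-28 - 1*21) = 6 - (-28 - 21) = 6 - 1*(-49) = 6 + 49 = 55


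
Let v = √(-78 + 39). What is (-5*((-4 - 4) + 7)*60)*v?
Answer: 300*I*√39 ≈ 1873.5*I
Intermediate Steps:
v = I*√39 (v = √(-39) = I*√39 ≈ 6.245*I)
(-5*((-4 - 4) + 7)*60)*v = (-5*((-4 - 4) + 7)*60)*(I*√39) = (-5*(-8 + 7)*60)*(I*√39) = (-5*(-1)*60)*(I*√39) = (5*60)*(I*√39) = 300*(I*√39) = 300*I*√39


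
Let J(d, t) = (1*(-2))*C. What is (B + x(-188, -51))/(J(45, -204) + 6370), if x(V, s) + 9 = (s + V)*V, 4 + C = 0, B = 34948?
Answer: 79871/6378 ≈ 12.523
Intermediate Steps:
C = -4 (C = -4 + 0 = -4)
x(V, s) = -9 + V*(V + s) (x(V, s) = -9 + (s + V)*V = -9 + (V + s)*V = -9 + V*(V + s))
J(d, t) = 8 (J(d, t) = (1*(-2))*(-4) = -2*(-4) = 8)
(B + x(-188, -51))/(J(45, -204) + 6370) = (34948 + (-9 + (-188)² - 188*(-51)))/(8 + 6370) = (34948 + (-9 + 35344 + 9588))/6378 = (34948 + 44923)*(1/6378) = 79871*(1/6378) = 79871/6378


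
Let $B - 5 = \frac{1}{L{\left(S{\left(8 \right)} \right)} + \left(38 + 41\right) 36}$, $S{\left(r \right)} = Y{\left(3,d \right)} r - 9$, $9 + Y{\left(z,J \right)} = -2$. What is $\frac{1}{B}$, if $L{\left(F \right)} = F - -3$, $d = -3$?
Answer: $\frac{2750}{13751} \approx 0.19999$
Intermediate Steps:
$Y{\left(z,J \right)} = -11$ ($Y{\left(z,J \right)} = -9 - 2 = -11$)
$S{\left(r \right)} = -9 - 11 r$ ($S{\left(r \right)} = - 11 r - 9 = -9 - 11 r$)
$L{\left(F \right)} = 3 + F$ ($L{\left(F \right)} = F + 3 = 3 + F$)
$B = \frac{13751}{2750}$ ($B = 5 + \frac{1}{\left(3 - 97\right) + \left(38 + 41\right) 36} = 5 + \frac{1}{\left(3 - 97\right) + 79 \cdot 36} = 5 + \frac{1}{\left(3 - 97\right) + 2844} = 5 + \frac{1}{-94 + 2844} = 5 + \frac{1}{2750} = \frac{13751}{2750} \approx 5.0004$)
$\frac{1}{B} = \frac{1}{\frac{13751}{2750}} = \frac{2750}{13751}$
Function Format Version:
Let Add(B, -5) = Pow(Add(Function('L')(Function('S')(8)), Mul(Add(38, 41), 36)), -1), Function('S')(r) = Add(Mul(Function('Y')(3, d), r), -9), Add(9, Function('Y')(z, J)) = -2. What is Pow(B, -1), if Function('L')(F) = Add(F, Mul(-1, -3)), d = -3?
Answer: Rational(2750, 13751) ≈ 0.19999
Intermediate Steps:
Function('Y')(z, J) = -11 (Function('Y')(z, J) = Add(-9, -2) = -11)
Function('S')(r) = Add(-9, Mul(-11, r)) (Function('S')(r) = Add(Mul(-11, r), -9) = Add(-9, Mul(-11, r)))
Function('L')(F) = Add(3, F) (Function('L')(F) = Add(F, 3) = Add(3, F))
B = Rational(13751, 2750) (B = Add(5, Pow(Add(Add(3, Add(-9, Mul(-11, 8))), Mul(Add(38, 41), 36)), -1)) = Add(5, Pow(Add(Add(3, Add(-9, -88)), Mul(79, 36)), -1)) = Add(5, Pow(Add(Add(3, -97), 2844), -1)) = Add(5, Pow(Add(-94, 2844), -1)) = Add(5, Pow(2750, -1)) = Add(5, Rational(1, 2750)) = Rational(13751, 2750) ≈ 5.0004)
Pow(B, -1) = Pow(Rational(13751, 2750), -1) = Rational(2750, 13751)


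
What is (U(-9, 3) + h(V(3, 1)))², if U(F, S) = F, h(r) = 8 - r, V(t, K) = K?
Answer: 4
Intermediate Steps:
(U(-9, 3) + h(V(3, 1)))² = (-9 + (8 - 1*1))² = (-9 + (8 - 1))² = (-9 + 7)² = (-2)² = 4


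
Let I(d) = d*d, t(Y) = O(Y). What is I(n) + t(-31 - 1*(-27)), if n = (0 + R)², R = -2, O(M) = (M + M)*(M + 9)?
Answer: -24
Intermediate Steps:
O(M) = 2*M*(9 + M) (O(M) = (2*M)*(9 + M) = 2*M*(9 + M))
t(Y) = 2*Y*(9 + Y)
n = 4 (n = (0 - 2)² = (-2)² = 4)
I(d) = d²
I(n) + t(-31 - 1*(-27)) = 4² + 2*(-31 - 1*(-27))*(9 + (-31 - 1*(-27))) = 16 + 2*(-31 + 27)*(9 + (-31 + 27)) = 16 + 2*(-4)*(9 - 4) = 16 + 2*(-4)*5 = 16 - 40 = -24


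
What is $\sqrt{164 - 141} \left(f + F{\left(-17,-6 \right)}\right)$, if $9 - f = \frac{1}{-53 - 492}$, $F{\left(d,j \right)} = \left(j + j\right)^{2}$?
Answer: $\frac{83386 \sqrt{23}}{545} \approx 733.77$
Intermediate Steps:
$F{\left(d,j \right)} = 4 j^{2}$ ($F{\left(d,j \right)} = \left(2 j\right)^{2} = 4 j^{2}$)
$f = \frac{4906}{545}$ ($f = 9 - \frac{1}{-53 - 492} = 9 - \frac{1}{-545} = 9 - - \frac{1}{545} = 9 + \frac{1}{545} = \frac{4906}{545} \approx 9.0018$)
$\sqrt{164 - 141} \left(f + F{\left(-17,-6 \right)}\right) = \sqrt{164 - 141} \left(\frac{4906}{545} + 4 \left(-6\right)^{2}\right) = \sqrt{23} \left(\frac{4906}{545} + 4 \cdot 36\right) = \sqrt{23} \left(\frac{4906}{545} + 144\right) = \sqrt{23} \cdot \frac{83386}{545} = \frac{83386 \sqrt{23}}{545}$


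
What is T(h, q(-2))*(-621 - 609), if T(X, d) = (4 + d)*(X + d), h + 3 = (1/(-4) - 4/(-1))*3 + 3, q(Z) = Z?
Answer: -22755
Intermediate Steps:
h = 45/4 (h = -3 + ((1/(-4) - 4/(-1))*3 + 3) = -3 + ((1*(-¼) - 4*(-1))*3 + 3) = -3 + ((-¼ + 4)*3 + 3) = -3 + ((15/4)*3 + 3) = -3 + (45/4 + 3) = -3 + 57/4 = 45/4 ≈ 11.250)
T(h, q(-2))*(-621 - 609) = ((-2)² + 4*(45/4) + 4*(-2) + (45/4)*(-2))*(-621 - 609) = (4 + 45 - 8 - 45/2)*(-1230) = (37/2)*(-1230) = -22755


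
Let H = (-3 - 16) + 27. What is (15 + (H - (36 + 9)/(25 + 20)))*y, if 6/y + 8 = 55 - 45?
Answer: 66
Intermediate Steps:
H = 8 (H = -19 + 27 = 8)
y = 3 (y = 6/(-8 + (55 - 45)) = 6/(-8 + 10) = 6/2 = 6*(½) = 3)
(15 + (H - (36 + 9)/(25 + 20)))*y = (15 + (8 - (36 + 9)/(25 + 20)))*3 = (15 + (8 - 45/45))*3 = (15 + (8 - 1*1))*3 = (15 + (8 - 1))*3 = (15 + 7)*3 = 22*3 = 66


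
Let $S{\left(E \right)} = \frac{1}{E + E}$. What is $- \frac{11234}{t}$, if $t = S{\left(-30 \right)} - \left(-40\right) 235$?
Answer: $- \frac{674040}{563999} \approx -1.1951$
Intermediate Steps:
$S{\left(E \right)} = \frac{1}{2 E}$
$t = \frac{563999}{60}$ ($t = \frac{1}{2 \left(-30\right)} - \left(-40\right) 235 = \frac{1}{2} \left(- \frac{1}{30}\right) - -9400 = - \frac{1}{60} + 9400 = \frac{563999}{60} \approx 9400.0$)
$- \frac{11234}{t} = - \frac{11234}{\frac{563999}{60}} = \left(-11234\right) \frac{60}{563999} = - \frac{674040}{563999}$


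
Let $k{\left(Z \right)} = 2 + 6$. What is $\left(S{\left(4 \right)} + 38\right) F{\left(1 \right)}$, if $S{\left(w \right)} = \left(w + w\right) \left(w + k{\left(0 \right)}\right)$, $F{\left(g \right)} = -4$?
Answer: $-536$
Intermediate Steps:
$k{\left(Z \right)} = 8$
$S{\left(w \right)} = 2 w \left(8 + w\right)$ ($S{\left(w \right)} = \left(w + w\right) \left(w + 8\right) = 2 w \left(8 + w\right)$)
$\left(S{\left(4 \right)} + 38\right) F{\left(1 \right)} = \left(2 \cdot 4 \left(8 + 4\right) + 38\right) \left(-4\right) = \left(2 \cdot 4 \cdot 12 + 38\right) \left(-4\right) = \left(96 + 38\right) \left(-4\right) = 134 \left(-4\right) = -536$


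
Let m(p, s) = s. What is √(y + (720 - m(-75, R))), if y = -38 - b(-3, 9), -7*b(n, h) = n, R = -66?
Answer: √36631/7 ≈ 27.342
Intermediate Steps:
b(n, h) = -n/7
y = -269/7 (y = -38 - (-1)*(-3)/7 = -38 - 1*3/7 = -38 - 3/7 = -269/7 ≈ -38.429)
√(y + (720 - m(-75, R))) = √(-269/7 + (720 - 1*(-66))) = √(-269/7 + (720 + 66)) = √(-269/7 + 786) = √(5233/7) = √36631/7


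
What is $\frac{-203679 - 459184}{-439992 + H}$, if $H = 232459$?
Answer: $\frac{662863}{207533} \approx 3.194$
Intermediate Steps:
$\frac{-203679 - 459184}{-439992 + H} = \frac{-203679 - 459184}{-439992 + 232459} = - \frac{662863}{-207533} = \left(-662863\right) \left(- \frac{1}{207533}\right) = \frac{662863}{207533}$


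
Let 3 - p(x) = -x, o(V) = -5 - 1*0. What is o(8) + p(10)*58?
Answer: 749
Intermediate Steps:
o(V) = -5 (o(V) = -5 + 0 = -5)
p(x) = 3 + x (p(x) = 3 - (-1)*x = 3 + x)
o(8) + p(10)*58 = -5 + (3 + 10)*58 = -5 + 13*58 = -5 + 754 = 749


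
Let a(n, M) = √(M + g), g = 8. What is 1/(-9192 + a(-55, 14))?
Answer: -4596/42246421 - √22/84492842 ≈ -0.00010885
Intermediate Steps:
a(n, M) = √(8 + M) (a(n, M) = √(M + 8) = √(8 + M))
1/(-9192 + a(-55, 14)) = 1/(-9192 + √(8 + 14)) = 1/(-9192 + √22)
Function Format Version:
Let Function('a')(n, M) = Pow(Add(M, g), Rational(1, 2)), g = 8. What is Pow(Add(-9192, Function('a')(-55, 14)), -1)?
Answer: Add(Rational(-4596, 42246421), Mul(Rational(-1, 84492842), Pow(22, Rational(1, 2)))) ≈ -0.00010885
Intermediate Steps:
Function('a')(n, M) = Pow(Add(8, M), Rational(1, 2)) (Function('a')(n, M) = Pow(Add(M, 8), Rational(1, 2)) = Pow(Add(8, M), Rational(1, 2)))
Pow(Add(-9192, Function('a')(-55, 14)), -1) = Pow(Add(-9192, Pow(Add(8, 14), Rational(1, 2))), -1) = Pow(Add(-9192, Pow(22, Rational(1, 2))), -1)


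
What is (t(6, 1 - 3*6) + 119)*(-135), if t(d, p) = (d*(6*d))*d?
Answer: -191025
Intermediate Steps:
t(d, p) = 6*d**3 (t(d, p) = (6*d**2)*d = 6*d**3)
(t(6, 1 - 3*6) + 119)*(-135) = (6*6**3 + 119)*(-135) = (6*216 + 119)*(-135) = (1296 + 119)*(-135) = 1415*(-135) = -191025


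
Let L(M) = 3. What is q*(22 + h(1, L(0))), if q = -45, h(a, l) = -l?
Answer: -855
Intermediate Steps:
q*(22 + h(1, L(0))) = -45*(22 - 1*3) = -45*(22 - 3) = -45*19 = -855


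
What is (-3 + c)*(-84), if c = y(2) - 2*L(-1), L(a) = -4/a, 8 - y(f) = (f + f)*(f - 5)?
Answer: -756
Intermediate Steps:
y(f) = 8 - 2*f*(-5 + f) (y(f) = 8 - (f + f)*(f - 5) = 8 - 2*f*(-5 + f))
c = 12 (c = (8 - 2*2**2 + 10*2) - (-8)/(-1) = (8 - 2*4 + 20) - (-8)*(-1) = (8 - 8 + 20) - 2*4 = 20 - 8 = 12)
(-3 + c)*(-84) = (-3 + 12)*(-84) = 9*(-84) = -756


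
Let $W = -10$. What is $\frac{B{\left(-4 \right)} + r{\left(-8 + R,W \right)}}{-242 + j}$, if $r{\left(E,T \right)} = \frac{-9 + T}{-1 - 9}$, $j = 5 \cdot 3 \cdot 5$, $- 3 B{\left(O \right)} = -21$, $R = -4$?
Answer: $- \frac{89}{1670} \approx -0.053293$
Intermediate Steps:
$B{\left(O \right)} = 7$ ($B{\left(O \right)} = \left(- \frac{1}{3}\right) \left(-21\right) = 7$)
$j = 75$ ($j = 15 \cdot 5 = 75$)
$r{\left(E,T \right)} = \frac{9}{10} - \frac{T}{10}$ ($r{\left(E,T \right)} = \frac{-9 + T}{-10} = \left(-9 + T\right) \left(- \frac{1}{10}\right) = \frac{9}{10} - \frac{T}{10}$)
$\frac{B{\left(-4 \right)} + r{\left(-8 + R,W \right)}}{-242 + j} = \frac{7 + \left(\frac{9}{10} - -1\right)}{-242 + 75} = \frac{7 + \left(\frac{9}{10} + 1\right)}{-167} = \left(7 + \frac{19}{10}\right) \left(- \frac{1}{167}\right) = \frac{89}{10} \left(- \frac{1}{167}\right) = - \frac{89}{1670}$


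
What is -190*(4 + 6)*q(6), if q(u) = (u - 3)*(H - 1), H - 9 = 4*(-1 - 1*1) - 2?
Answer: 11400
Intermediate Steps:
H = -1 (H = 9 + (4*(-1 - 1*1) - 2) = 9 + (4*(-1 - 1) - 2) = 9 + (4*(-2) - 2) = 9 + (-8 - 2) = 9 - 10 = -1)
q(u) = 6 - 2*u (q(u) = (u - 3)*(-1 - 1) = (-3 + u)*(-2) = 6 - 2*u)
-190*(4 + 6)*q(6) = -190*(4 + 6)*(6 - 2*6) = -1900*(6 - 12) = -1900*(-6) = -190*(-60) = 11400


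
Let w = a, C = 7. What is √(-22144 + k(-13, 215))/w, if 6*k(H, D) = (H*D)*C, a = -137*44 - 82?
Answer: -I*√914574/36660 ≈ -0.026087*I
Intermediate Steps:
a = -6110 (a = -6028 - 82 = -6110)
k(H, D) = 7*D*H/6 (k(H, D) = ((H*D)*7)/6 = ((D*H)*7)/6 = (7*D*H)/6 = 7*D*H/6)
w = -6110
√(-22144 + k(-13, 215))/w = √(-22144 + (7/6)*215*(-13))/(-6110) = √(-22144 - 19565/6)*(-1/6110) = √(-152429/6)*(-1/6110) = (I*√914574/6)*(-1/6110) = -I*√914574/36660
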